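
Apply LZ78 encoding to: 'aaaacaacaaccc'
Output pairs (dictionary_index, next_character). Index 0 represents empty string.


LZ78 encoding steps:
Dictionary: {0: ''}
Step 1: w='' (idx 0), next='a' -> output (0, 'a'), add 'a' as idx 1
Step 2: w='a' (idx 1), next='a' -> output (1, 'a'), add 'aa' as idx 2
Step 3: w='a' (idx 1), next='c' -> output (1, 'c'), add 'ac' as idx 3
Step 4: w='aa' (idx 2), next='c' -> output (2, 'c'), add 'aac' as idx 4
Step 5: w='aac' (idx 4), next='c' -> output (4, 'c'), add 'aacc' as idx 5
Step 6: w='' (idx 0), next='c' -> output (0, 'c'), add 'c' as idx 6


Encoded: [(0, 'a'), (1, 'a'), (1, 'c'), (2, 'c'), (4, 'c'), (0, 'c')]


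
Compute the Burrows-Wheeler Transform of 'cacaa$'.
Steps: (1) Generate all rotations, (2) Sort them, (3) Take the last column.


Rotations (sorted):
  0: $cacaa -> last char: a
  1: a$caca -> last char: a
  2: aa$cac -> last char: c
  3: acaa$c -> last char: c
  4: caa$ca -> last char: a
  5: cacaa$ -> last char: $


BWT = aacca$


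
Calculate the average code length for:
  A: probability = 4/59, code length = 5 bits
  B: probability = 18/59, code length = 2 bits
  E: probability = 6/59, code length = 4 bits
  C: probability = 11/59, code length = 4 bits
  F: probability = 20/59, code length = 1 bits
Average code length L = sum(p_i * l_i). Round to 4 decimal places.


Weighted contributions p_i * l_i:
  A: (4/59) * 5 = 20/59
  B: (18/59) * 2 = 36/59
  E: (6/59) * 4 = 24/59
  C: (11/59) * 4 = 44/59
  F: (20/59) * 1 = 20/59
Sum = (20 + 36 + 24 + 44 + 20)/59 = 144/59

L = 144/59 = 2.4407 bits/symbol


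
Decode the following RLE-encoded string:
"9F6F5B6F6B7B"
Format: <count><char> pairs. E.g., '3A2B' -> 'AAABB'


Expanding each <count><char> pair:
  9F -> 'FFFFFFFFF'
  6F -> 'FFFFFF'
  5B -> 'BBBBB'
  6F -> 'FFFFFF'
  6B -> 'BBBBBB'
  7B -> 'BBBBBBB'

Decoded = FFFFFFFFFFFFFFFBBBBBFFFFFFBBBBBBBBBBBBB


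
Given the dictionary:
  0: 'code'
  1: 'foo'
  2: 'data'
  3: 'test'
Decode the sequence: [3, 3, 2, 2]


Look up each index in the dictionary:
  3 -> 'test'
  3 -> 'test'
  2 -> 'data'
  2 -> 'data'

Decoded: "test test data data"


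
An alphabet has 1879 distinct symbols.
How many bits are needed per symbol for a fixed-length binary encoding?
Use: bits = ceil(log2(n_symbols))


log2(1879) = 10.8757
Bracket: 2^10 = 1024 < 1879 <= 2^11 = 2048
So ceil(log2(1879)) = 11

bits = ceil(log2(1879)) = ceil(10.8757) = 11 bits


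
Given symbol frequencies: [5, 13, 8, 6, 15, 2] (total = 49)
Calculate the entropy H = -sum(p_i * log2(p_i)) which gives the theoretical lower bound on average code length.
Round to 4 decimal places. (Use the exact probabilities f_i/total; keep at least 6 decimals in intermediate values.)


Per-symbol terms -p_i * log2(p_i) with p_i = f_i/49:
  p = 5/49 = 0.102041: log2(p) = -3.292782, -p*log2(p) = 0.335998
  p = 13/49 = 0.265306: log2(p) = -1.914270, -p*log2(p) = 0.507868
  p = 8/49 = 0.163265: log2(p) = -2.614710, -p*log2(p) = 0.426891
  p = 6/49 = 0.122449: log2(p) = -3.029747, -p*log2(p) = 0.370989
  p = 15/49 = 0.306122: log2(p) = -1.707819, -p*log2(p) = 0.522802
  p = 2/49 = 0.040816: log2(p) = -4.614710, -p*log2(p) = 0.188356
H = 0.335998 + 0.507868 + 0.426891 + 0.370989 + 0.522802 + 0.188356 = 2.352904

H = 2.3529 bits/symbol


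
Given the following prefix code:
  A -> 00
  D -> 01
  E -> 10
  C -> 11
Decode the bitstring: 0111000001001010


Decoding step by step:
Bits 01 -> D
Bits 11 -> C
Bits 00 -> A
Bits 00 -> A
Bits 01 -> D
Bits 00 -> A
Bits 10 -> E
Bits 10 -> E


Decoded message: DCAADAEE


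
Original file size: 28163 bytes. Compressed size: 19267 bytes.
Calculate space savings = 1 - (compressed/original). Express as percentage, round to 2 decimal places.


ratio = compressed/original = 19267/28163 = 0.684125
savings = 1 - ratio = 1 - 0.684125 = 0.315875
as a percentage: 0.315875 * 100 = 31.59%

Space savings = 1 - 19267/28163 = 31.59%


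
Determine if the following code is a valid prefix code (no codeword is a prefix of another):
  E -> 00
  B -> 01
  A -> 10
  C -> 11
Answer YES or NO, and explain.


Checking each pair (does one codeword prefix another?):
  E='00' vs B='01': no prefix
  E='00' vs A='10': no prefix
  E='00' vs C='11': no prefix
  B='01' vs E='00': no prefix
  B='01' vs A='10': no prefix
  B='01' vs C='11': no prefix
  A='10' vs E='00': no prefix
  A='10' vs B='01': no prefix
  A='10' vs C='11': no prefix
  C='11' vs E='00': no prefix
  C='11' vs B='01': no prefix
  C='11' vs A='10': no prefix
No violation found over all pairs.

YES -- this is a valid prefix code. No codeword is a prefix of any other codeword.


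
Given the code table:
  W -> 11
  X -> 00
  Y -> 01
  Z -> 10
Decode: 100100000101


Decoding:
10 -> Z
01 -> Y
00 -> X
00 -> X
01 -> Y
01 -> Y


Result: ZYXXYY


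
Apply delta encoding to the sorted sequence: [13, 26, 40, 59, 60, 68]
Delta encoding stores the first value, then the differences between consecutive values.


First value: 13
Deltas:
  26 - 13 = 13
  40 - 26 = 14
  59 - 40 = 19
  60 - 59 = 1
  68 - 60 = 8


Delta encoded: [13, 13, 14, 19, 1, 8]


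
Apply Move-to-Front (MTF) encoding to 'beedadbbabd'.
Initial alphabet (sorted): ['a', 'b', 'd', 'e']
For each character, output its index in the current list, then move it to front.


MTF encoding:
'b': index 1 in ['a', 'b', 'd', 'e'] -> ['b', 'a', 'd', 'e']
'e': index 3 in ['b', 'a', 'd', 'e'] -> ['e', 'b', 'a', 'd']
'e': index 0 in ['e', 'b', 'a', 'd'] -> ['e', 'b', 'a', 'd']
'd': index 3 in ['e', 'b', 'a', 'd'] -> ['d', 'e', 'b', 'a']
'a': index 3 in ['d', 'e', 'b', 'a'] -> ['a', 'd', 'e', 'b']
'd': index 1 in ['a', 'd', 'e', 'b'] -> ['d', 'a', 'e', 'b']
'b': index 3 in ['d', 'a', 'e', 'b'] -> ['b', 'd', 'a', 'e']
'b': index 0 in ['b', 'd', 'a', 'e'] -> ['b', 'd', 'a', 'e']
'a': index 2 in ['b', 'd', 'a', 'e'] -> ['a', 'b', 'd', 'e']
'b': index 1 in ['a', 'b', 'd', 'e'] -> ['b', 'a', 'd', 'e']
'd': index 2 in ['b', 'a', 'd', 'e'] -> ['d', 'b', 'a', 'e']


Output: [1, 3, 0, 3, 3, 1, 3, 0, 2, 1, 2]


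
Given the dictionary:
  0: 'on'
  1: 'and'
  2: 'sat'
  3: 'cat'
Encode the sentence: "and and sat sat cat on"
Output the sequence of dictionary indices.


Look up each word in the dictionary:
  'and' -> 1
  'and' -> 1
  'sat' -> 2
  'sat' -> 2
  'cat' -> 3
  'on' -> 0

Encoded: [1, 1, 2, 2, 3, 0]


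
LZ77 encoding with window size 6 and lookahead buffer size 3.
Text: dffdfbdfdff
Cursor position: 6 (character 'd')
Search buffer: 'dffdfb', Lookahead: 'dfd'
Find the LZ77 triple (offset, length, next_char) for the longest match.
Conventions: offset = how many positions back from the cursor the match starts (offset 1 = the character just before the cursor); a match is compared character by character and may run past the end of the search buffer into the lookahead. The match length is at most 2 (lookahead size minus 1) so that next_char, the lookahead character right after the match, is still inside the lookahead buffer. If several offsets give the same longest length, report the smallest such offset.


Try each offset into the search buffer:
  offset=1 (pos 5, char 'b'): match length 0
  offset=2 (pos 4, char 'f'): match length 0
  offset=3 (pos 3, char 'd'): match length 2
  offset=4 (pos 2, char 'f'): match length 0
  offset=5 (pos 1, char 'f'): match length 0
  offset=6 (pos 0, char 'd'): match length 2
Longest match has length 2, found at offsets 3, 6; take the smallest, offset 3.
next_char = character at position 6 + 2 = 8 -> 'd'

Best match: offset=3, length=2 (matching 'df' starting at position 3)
LZ77 triple: (3, 2, 'd')


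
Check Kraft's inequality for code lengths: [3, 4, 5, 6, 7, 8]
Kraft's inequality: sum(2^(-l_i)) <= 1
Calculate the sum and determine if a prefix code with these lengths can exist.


Sum = 2^(-3) + 2^(-4) + 2^(-5) + 2^(-6) + 2^(-7) + 2^(-8)
    = 0.125 + 0.0625 + 0.03125 + 0.015625 + 0.0078125 + 0.00390625
    = 63/256 = 0.24609375
Since 0.24609375 <= 1, Kraft's inequality IS satisfied.
A prefix code with these lengths CAN exist.

Kraft sum = 0.24609375. Satisfied.


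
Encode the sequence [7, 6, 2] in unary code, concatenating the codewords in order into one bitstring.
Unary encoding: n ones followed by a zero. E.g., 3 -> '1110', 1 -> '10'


Encode each number as n ones followed by a terminating 0:
  7 -> 11111110 (8 bits)
  6 -> 1111110 (7 bits)
  2 -> 110 (3 bits)
Total length = 8 + 7 + 3 = 18 bits.

Unary([7, 6, 2]) = 111111101111110110 (18 bits)


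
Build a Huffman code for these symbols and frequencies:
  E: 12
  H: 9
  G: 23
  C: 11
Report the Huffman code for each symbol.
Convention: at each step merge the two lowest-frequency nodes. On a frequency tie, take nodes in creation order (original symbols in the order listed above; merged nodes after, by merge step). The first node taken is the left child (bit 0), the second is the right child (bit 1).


Huffman tree construction:
Step 1: Merge H(9) + C(11) = 20
Step 2: Merge E(12) + (H+C)(20) = 32
Step 3: Merge G(23) + (E+(H+C))(32) = 55
Read each symbol's code off the tree from the root (left child = 0, right child = 1).

Codes:
  E: 10 (length 2)
  H: 110 (length 3)
  G: 0 (length 1)
  C: 111 (length 3)
Average code length: 107/55 = 1.9455 bits/symbol


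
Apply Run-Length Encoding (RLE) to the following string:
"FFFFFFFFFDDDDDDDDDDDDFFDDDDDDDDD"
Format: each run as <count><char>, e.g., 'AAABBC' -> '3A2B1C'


Scanning runs left to right:
  i=0: run of 'F' x 9 -> '9F'
  i=9: run of 'D' x 12 -> '12D'
  i=21: run of 'F' x 2 -> '2F'
  i=23: run of 'D' x 9 -> '9D'

RLE = 9F12D2F9D


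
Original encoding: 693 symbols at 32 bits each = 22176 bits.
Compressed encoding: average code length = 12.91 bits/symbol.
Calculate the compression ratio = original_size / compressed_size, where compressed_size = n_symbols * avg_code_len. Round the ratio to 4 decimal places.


original_size = n_symbols * orig_bits = 693 * 32 = 22176 bits
compressed_size = n_symbols * avg_code_len = 693 * 12.91 = 8946.63 bits
ratio = original_size / compressed_size = 22176 / 8946.63 = 2.4787

Compression ratio = 2.4787


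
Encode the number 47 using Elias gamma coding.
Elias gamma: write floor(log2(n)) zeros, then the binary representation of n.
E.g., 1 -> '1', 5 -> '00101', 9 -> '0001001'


num_bits = floor(log2(47)) + 1 = 6
leading_zeros = num_bits - 1 = 5
binary(47) = 101111

Elias gamma(47) = '00000' + '101111' = 00000101111 (11 bits)


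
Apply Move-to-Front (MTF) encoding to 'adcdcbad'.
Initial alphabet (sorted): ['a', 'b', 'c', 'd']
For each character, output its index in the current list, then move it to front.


MTF encoding:
'a': index 0 in ['a', 'b', 'c', 'd'] -> ['a', 'b', 'c', 'd']
'd': index 3 in ['a', 'b', 'c', 'd'] -> ['d', 'a', 'b', 'c']
'c': index 3 in ['d', 'a', 'b', 'c'] -> ['c', 'd', 'a', 'b']
'd': index 1 in ['c', 'd', 'a', 'b'] -> ['d', 'c', 'a', 'b']
'c': index 1 in ['d', 'c', 'a', 'b'] -> ['c', 'd', 'a', 'b']
'b': index 3 in ['c', 'd', 'a', 'b'] -> ['b', 'c', 'd', 'a']
'a': index 3 in ['b', 'c', 'd', 'a'] -> ['a', 'b', 'c', 'd']
'd': index 3 in ['a', 'b', 'c', 'd'] -> ['d', 'a', 'b', 'c']


Output: [0, 3, 3, 1, 1, 3, 3, 3]


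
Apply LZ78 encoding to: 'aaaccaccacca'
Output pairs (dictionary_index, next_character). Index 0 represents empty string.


LZ78 encoding steps:
Dictionary: {0: ''}
Step 1: w='' (idx 0), next='a' -> output (0, 'a'), add 'a' as idx 1
Step 2: w='a' (idx 1), next='a' -> output (1, 'a'), add 'aa' as idx 2
Step 3: w='' (idx 0), next='c' -> output (0, 'c'), add 'c' as idx 3
Step 4: w='c' (idx 3), next='a' -> output (3, 'a'), add 'ca' as idx 4
Step 5: w='c' (idx 3), next='c' -> output (3, 'c'), add 'cc' as idx 5
Step 6: w='a' (idx 1), next='c' -> output (1, 'c'), add 'ac' as idx 6
Step 7: w='ca' (idx 4), end of input -> output (4, '')


Encoded: [(0, 'a'), (1, 'a'), (0, 'c'), (3, 'a'), (3, 'c'), (1, 'c'), (4, '')]


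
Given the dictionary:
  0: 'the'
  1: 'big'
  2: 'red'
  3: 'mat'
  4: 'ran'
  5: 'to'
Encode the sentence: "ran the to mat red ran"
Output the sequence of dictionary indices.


Look up each word in the dictionary:
  'ran' -> 4
  'the' -> 0
  'to' -> 5
  'mat' -> 3
  'red' -> 2
  'ran' -> 4

Encoded: [4, 0, 5, 3, 2, 4]


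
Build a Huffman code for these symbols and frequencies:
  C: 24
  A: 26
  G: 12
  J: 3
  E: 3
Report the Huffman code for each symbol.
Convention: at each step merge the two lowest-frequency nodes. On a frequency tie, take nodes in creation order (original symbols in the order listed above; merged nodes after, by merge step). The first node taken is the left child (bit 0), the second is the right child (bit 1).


Huffman tree construction:
Step 1: Merge J(3) + E(3) = 6
Step 2: Merge (J+E)(6) + G(12) = 18
Step 3: Merge ((J+E)+G)(18) + C(24) = 42
Step 4: Merge A(26) + (((J+E)+G)+C)(42) = 68
Read each symbol's code off the tree from the root (left child = 0, right child = 1).

Codes:
  C: 11 (length 2)
  A: 0 (length 1)
  G: 101 (length 3)
  J: 1000 (length 4)
  E: 1001 (length 4)
Average code length: 134/68 = 1.9706 bits/symbol


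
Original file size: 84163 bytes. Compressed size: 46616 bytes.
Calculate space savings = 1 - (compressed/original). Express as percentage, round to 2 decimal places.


ratio = compressed/original = 46616/84163 = 0.553878
savings = 1 - ratio = 1 - 0.553878 = 0.446122
as a percentage: 0.446122 * 100 = 44.61%

Space savings = 1 - 46616/84163 = 44.61%


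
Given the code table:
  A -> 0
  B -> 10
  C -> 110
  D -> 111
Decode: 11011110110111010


Decoding:
110 -> C
111 -> D
10 -> B
110 -> C
111 -> D
0 -> A
10 -> B


Result: CDBCDAB


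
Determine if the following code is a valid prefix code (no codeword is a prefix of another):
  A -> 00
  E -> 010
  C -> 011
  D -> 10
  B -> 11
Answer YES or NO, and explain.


Checking each pair (does one codeword prefix another?):
  A='00' vs E='010': no prefix
  A='00' vs C='011': no prefix
  A='00' vs D='10': no prefix
  A='00' vs B='11': no prefix
  E='010' vs A='00': no prefix
  E='010' vs C='011': no prefix
  E='010' vs D='10': no prefix
  E='010' vs B='11': no prefix
  C='011' vs A='00': no prefix
  C='011' vs E='010': no prefix
  C='011' vs D='10': no prefix
  C='011' vs B='11': no prefix
  D='10' vs A='00': no prefix
  D='10' vs E='010': no prefix
  D='10' vs C='011': no prefix
  D='10' vs B='11': no prefix
  B='11' vs A='00': no prefix
  B='11' vs E='010': no prefix
  B='11' vs C='011': no prefix
  B='11' vs D='10': no prefix
No violation found over all pairs.

YES -- this is a valid prefix code. No codeword is a prefix of any other codeword.


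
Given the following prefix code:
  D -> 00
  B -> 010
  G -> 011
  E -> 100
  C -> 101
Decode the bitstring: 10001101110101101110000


Decoding step by step:
Bits 100 -> E
Bits 011 -> G
Bits 011 -> G
Bits 101 -> C
Bits 011 -> G
Bits 011 -> G
Bits 100 -> E
Bits 00 -> D


Decoded message: EGGCGGED


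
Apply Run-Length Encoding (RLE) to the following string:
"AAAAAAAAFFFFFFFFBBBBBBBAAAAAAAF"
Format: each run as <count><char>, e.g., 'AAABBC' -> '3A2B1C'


Scanning runs left to right:
  i=0: run of 'A' x 8 -> '8A'
  i=8: run of 'F' x 8 -> '8F'
  i=16: run of 'B' x 7 -> '7B'
  i=23: run of 'A' x 7 -> '7A'
  i=30: run of 'F' x 1 -> '1F'

RLE = 8A8F7B7A1F


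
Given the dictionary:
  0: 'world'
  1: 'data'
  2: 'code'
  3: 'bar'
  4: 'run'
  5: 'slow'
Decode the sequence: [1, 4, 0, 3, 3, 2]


Look up each index in the dictionary:
  1 -> 'data'
  4 -> 'run'
  0 -> 'world'
  3 -> 'bar'
  3 -> 'bar'
  2 -> 'code'

Decoded: "data run world bar bar code"


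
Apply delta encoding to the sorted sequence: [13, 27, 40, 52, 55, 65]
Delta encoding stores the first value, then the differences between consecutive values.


First value: 13
Deltas:
  27 - 13 = 14
  40 - 27 = 13
  52 - 40 = 12
  55 - 52 = 3
  65 - 55 = 10


Delta encoded: [13, 14, 13, 12, 3, 10]


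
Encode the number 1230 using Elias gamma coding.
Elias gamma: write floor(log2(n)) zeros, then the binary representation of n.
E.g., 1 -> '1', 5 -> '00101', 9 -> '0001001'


num_bits = floor(log2(1230)) + 1 = 11
leading_zeros = num_bits - 1 = 10
binary(1230) = 10011001110

Elias gamma(1230) = '0000000000' + '10011001110' = 000000000010011001110 (21 bits)


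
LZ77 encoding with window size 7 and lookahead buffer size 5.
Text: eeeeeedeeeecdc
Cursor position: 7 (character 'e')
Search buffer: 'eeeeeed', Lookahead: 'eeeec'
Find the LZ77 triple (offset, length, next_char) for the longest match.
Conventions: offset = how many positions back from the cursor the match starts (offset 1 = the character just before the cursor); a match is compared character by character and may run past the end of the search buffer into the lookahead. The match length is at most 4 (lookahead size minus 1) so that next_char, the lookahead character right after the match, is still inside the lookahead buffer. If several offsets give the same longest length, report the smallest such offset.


Try each offset into the search buffer:
  offset=1 (pos 6, char 'd'): match length 0
  offset=2 (pos 5, char 'e'): match length 1
  offset=3 (pos 4, char 'e'): match length 2
  offset=4 (pos 3, char 'e'): match length 3
  offset=5 (pos 2, char 'e'): match length 4
  offset=6 (pos 1, char 'e'): match length 4
  offset=7 (pos 0, char 'e'): match length 4
Longest match has length 4, found at offsets 5, 6, 7; take the smallest, offset 5.
next_char = character at position 7 + 4 = 11 -> 'c'

Best match: offset=5, length=4 (matching 'eeee' starting at position 2)
LZ77 triple: (5, 4, 'c')


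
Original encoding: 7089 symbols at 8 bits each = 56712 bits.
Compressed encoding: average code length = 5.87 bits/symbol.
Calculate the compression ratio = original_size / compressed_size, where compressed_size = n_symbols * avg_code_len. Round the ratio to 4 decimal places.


original_size = n_symbols * orig_bits = 7089 * 8 = 56712 bits
compressed_size = n_symbols * avg_code_len = 7089 * 5.87 = 41612.43 bits
ratio = original_size / compressed_size = 56712 / 41612.43 = 1.3629

Compression ratio = 1.3629


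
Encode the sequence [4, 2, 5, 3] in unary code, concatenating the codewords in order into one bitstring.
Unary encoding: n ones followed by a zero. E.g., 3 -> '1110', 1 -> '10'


Encode each number as n ones followed by a terminating 0:
  4 -> 11110 (5 bits)
  2 -> 110 (3 bits)
  5 -> 111110 (6 bits)
  3 -> 1110 (4 bits)
Total length = 5 + 3 + 6 + 4 = 18 bits.

Unary([4, 2, 5, 3]) = 111101101111101110 (18 bits)


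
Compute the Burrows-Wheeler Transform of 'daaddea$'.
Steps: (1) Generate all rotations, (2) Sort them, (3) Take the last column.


Rotations (sorted):
  0: $daaddea -> last char: a
  1: a$daadde -> last char: e
  2: aaddea$d -> last char: d
  3: addea$da -> last char: a
  4: daaddea$ -> last char: $
  5: ddea$daa -> last char: a
  6: dea$daad -> last char: d
  7: ea$daadd -> last char: d


BWT = aeda$add


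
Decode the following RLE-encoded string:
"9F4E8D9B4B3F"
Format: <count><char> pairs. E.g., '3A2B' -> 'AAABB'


Expanding each <count><char> pair:
  9F -> 'FFFFFFFFF'
  4E -> 'EEEE'
  8D -> 'DDDDDDDD'
  9B -> 'BBBBBBBBB'
  4B -> 'BBBB'
  3F -> 'FFF'

Decoded = FFFFFFFFFEEEEDDDDDDDDBBBBBBBBBBBBBFFF


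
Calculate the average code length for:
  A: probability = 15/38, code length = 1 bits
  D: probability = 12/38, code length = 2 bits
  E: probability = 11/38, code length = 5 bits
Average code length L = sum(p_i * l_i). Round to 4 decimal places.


Weighted contributions p_i * l_i:
  A: (15/38) * 1 = 15/38
  D: (12/38) * 2 = 24/38
  E: (11/38) * 5 = 55/38
Sum = (15 + 24 + 55)/38 = 94/38

L = 94/38 = 2.4737 bits/symbol


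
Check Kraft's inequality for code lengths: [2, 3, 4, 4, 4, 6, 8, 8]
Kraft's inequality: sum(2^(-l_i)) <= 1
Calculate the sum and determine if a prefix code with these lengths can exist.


Sum = 2^(-2) + 2^(-3) + 2^(-4) + 2^(-4) + 2^(-4) + 2^(-6) + 2^(-8) + 2^(-8)
    = 0.25 + 0.125 + 0.0625 + 0.0625 + 0.0625 + 0.015625 + 0.00390625 + 0.00390625
    = 150/256 = 0.5859375
Since 0.5859375 <= 1, Kraft's inequality IS satisfied.
A prefix code with these lengths CAN exist.

Kraft sum = 0.5859375. Satisfied.


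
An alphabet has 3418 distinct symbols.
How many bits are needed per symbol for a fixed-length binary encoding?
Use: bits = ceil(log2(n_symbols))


log2(3418) = 11.7389
Bracket: 2^11 = 2048 < 3418 <= 2^12 = 4096
So ceil(log2(3418)) = 12

bits = ceil(log2(3418)) = ceil(11.7389) = 12 bits


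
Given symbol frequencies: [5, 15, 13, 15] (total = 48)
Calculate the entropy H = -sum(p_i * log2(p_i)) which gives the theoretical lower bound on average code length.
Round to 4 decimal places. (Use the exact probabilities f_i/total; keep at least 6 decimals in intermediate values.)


Per-symbol terms -p_i * log2(p_i) with p_i = f_i/48:
  p = 5/48 = 0.104167: log2(p) = -3.263034, -p*log2(p) = 0.339899
  p = 15/48 = 0.312500: log2(p) = -1.678072, -p*log2(p) = 0.524397
  p = 13/48 = 0.270833: log2(p) = -1.884523, -p*log2(p) = 0.510392
  p = 15/48 = 0.312500: log2(p) = -1.678072, -p*log2(p) = 0.524397
H = 0.339899 + 0.524397 + 0.510392 + 0.524397 = 1.899085

H = 1.8991 bits/symbol


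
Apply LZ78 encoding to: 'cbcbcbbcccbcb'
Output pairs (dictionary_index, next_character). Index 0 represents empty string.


LZ78 encoding steps:
Dictionary: {0: ''}
Step 1: w='' (idx 0), next='c' -> output (0, 'c'), add 'c' as idx 1
Step 2: w='' (idx 0), next='b' -> output (0, 'b'), add 'b' as idx 2
Step 3: w='c' (idx 1), next='b' -> output (1, 'b'), add 'cb' as idx 3
Step 4: w='cb' (idx 3), next='b' -> output (3, 'b'), add 'cbb' as idx 4
Step 5: w='c' (idx 1), next='c' -> output (1, 'c'), add 'cc' as idx 5
Step 6: w='cb' (idx 3), next='c' -> output (3, 'c'), add 'cbc' as idx 6
Step 7: w='b' (idx 2), end of input -> output (2, '')


Encoded: [(0, 'c'), (0, 'b'), (1, 'b'), (3, 'b'), (1, 'c'), (3, 'c'), (2, '')]


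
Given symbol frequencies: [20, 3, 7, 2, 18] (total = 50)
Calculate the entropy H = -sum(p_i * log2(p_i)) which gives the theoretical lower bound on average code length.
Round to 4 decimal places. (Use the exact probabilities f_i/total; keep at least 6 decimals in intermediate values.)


Per-symbol terms -p_i * log2(p_i) with p_i = f_i/50:
  p = 20/50 = 0.400000: log2(p) = -1.321928, -p*log2(p) = 0.528771
  p = 3/50 = 0.060000: log2(p) = -4.058894, -p*log2(p) = 0.243534
  p = 7/50 = 0.140000: log2(p) = -2.836501, -p*log2(p) = 0.397110
  p = 2/50 = 0.040000: log2(p) = -4.643856, -p*log2(p) = 0.185754
  p = 18/50 = 0.360000: log2(p) = -1.473931, -p*log2(p) = 0.530615
H = 0.528771 + 0.243534 + 0.397110 + 0.185754 + 0.530615 = 1.885784

H = 1.8858 bits/symbol


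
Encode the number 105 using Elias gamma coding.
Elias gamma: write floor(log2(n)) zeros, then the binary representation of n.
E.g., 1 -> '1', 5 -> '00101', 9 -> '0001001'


num_bits = floor(log2(105)) + 1 = 7
leading_zeros = num_bits - 1 = 6
binary(105) = 1101001

Elias gamma(105) = '000000' + '1101001' = 0000001101001 (13 bits)


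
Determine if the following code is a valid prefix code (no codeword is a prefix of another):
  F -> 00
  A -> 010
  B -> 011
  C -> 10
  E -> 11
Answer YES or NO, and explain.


Checking each pair (does one codeword prefix another?):
  F='00' vs A='010': no prefix
  F='00' vs B='011': no prefix
  F='00' vs C='10': no prefix
  F='00' vs E='11': no prefix
  A='010' vs F='00': no prefix
  A='010' vs B='011': no prefix
  A='010' vs C='10': no prefix
  A='010' vs E='11': no prefix
  B='011' vs F='00': no prefix
  B='011' vs A='010': no prefix
  B='011' vs C='10': no prefix
  B='011' vs E='11': no prefix
  C='10' vs F='00': no prefix
  C='10' vs A='010': no prefix
  C='10' vs B='011': no prefix
  C='10' vs E='11': no prefix
  E='11' vs F='00': no prefix
  E='11' vs A='010': no prefix
  E='11' vs B='011': no prefix
  E='11' vs C='10': no prefix
No violation found over all pairs.

YES -- this is a valid prefix code. No codeword is a prefix of any other codeword.


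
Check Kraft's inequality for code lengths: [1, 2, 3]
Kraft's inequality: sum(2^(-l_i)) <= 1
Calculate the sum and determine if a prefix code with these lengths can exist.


Sum = 2^(-1) + 2^(-2) + 2^(-3)
    = 0.5 + 0.25 + 0.125
    = 7/8 = 0.875
Since 0.875 <= 1, Kraft's inequality IS satisfied.
A prefix code with these lengths CAN exist.

Kraft sum = 0.875. Satisfied.


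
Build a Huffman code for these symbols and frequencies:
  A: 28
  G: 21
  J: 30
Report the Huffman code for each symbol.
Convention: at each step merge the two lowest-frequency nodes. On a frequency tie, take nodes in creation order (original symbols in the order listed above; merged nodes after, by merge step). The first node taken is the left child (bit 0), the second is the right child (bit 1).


Huffman tree construction:
Step 1: Merge G(21) + A(28) = 49
Step 2: Merge J(30) + (G+A)(49) = 79
Read each symbol's code off the tree from the root (left child = 0, right child = 1).

Codes:
  A: 11 (length 2)
  G: 10 (length 2)
  J: 0 (length 1)
Average code length: 128/79 = 1.6203 bits/symbol


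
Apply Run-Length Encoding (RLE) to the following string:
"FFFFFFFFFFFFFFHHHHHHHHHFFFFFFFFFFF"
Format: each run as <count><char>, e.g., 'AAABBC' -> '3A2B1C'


Scanning runs left to right:
  i=0: run of 'F' x 14 -> '14F'
  i=14: run of 'H' x 9 -> '9H'
  i=23: run of 'F' x 11 -> '11F'

RLE = 14F9H11F


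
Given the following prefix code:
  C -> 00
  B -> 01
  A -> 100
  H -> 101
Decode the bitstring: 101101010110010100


Decoding step by step:
Bits 101 -> H
Bits 101 -> H
Bits 01 -> B
Bits 01 -> B
Bits 100 -> A
Bits 101 -> H
Bits 00 -> C


Decoded message: HHBBAHC


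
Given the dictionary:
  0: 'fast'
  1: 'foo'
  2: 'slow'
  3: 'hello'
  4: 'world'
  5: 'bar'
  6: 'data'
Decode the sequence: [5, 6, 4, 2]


Look up each index in the dictionary:
  5 -> 'bar'
  6 -> 'data'
  4 -> 'world'
  2 -> 'slow'

Decoded: "bar data world slow"


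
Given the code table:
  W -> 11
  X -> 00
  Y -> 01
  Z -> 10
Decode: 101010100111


Decoding:
10 -> Z
10 -> Z
10 -> Z
10 -> Z
01 -> Y
11 -> W


Result: ZZZZYW


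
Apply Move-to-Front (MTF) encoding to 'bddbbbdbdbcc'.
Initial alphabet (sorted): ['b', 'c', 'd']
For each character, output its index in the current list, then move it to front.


MTF encoding:
'b': index 0 in ['b', 'c', 'd'] -> ['b', 'c', 'd']
'd': index 2 in ['b', 'c', 'd'] -> ['d', 'b', 'c']
'd': index 0 in ['d', 'b', 'c'] -> ['d', 'b', 'c']
'b': index 1 in ['d', 'b', 'c'] -> ['b', 'd', 'c']
'b': index 0 in ['b', 'd', 'c'] -> ['b', 'd', 'c']
'b': index 0 in ['b', 'd', 'c'] -> ['b', 'd', 'c']
'd': index 1 in ['b', 'd', 'c'] -> ['d', 'b', 'c']
'b': index 1 in ['d', 'b', 'c'] -> ['b', 'd', 'c']
'd': index 1 in ['b', 'd', 'c'] -> ['d', 'b', 'c']
'b': index 1 in ['d', 'b', 'c'] -> ['b', 'd', 'c']
'c': index 2 in ['b', 'd', 'c'] -> ['c', 'b', 'd']
'c': index 0 in ['c', 'b', 'd'] -> ['c', 'b', 'd']


Output: [0, 2, 0, 1, 0, 0, 1, 1, 1, 1, 2, 0]


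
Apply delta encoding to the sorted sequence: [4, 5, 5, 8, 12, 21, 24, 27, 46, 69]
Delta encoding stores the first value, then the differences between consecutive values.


First value: 4
Deltas:
  5 - 4 = 1
  5 - 5 = 0
  8 - 5 = 3
  12 - 8 = 4
  21 - 12 = 9
  24 - 21 = 3
  27 - 24 = 3
  46 - 27 = 19
  69 - 46 = 23


Delta encoded: [4, 1, 0, 3, 4, 9, 3, 3, 19, 23]


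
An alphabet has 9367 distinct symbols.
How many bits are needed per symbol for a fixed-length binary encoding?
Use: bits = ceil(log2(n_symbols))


log2(9367) = 13.1934
Bracket: 2^13 = 8192 < 9367 <= 2^14 = 16384
So ceil(log2(9367)) = 14

bits = ceil(log2(9367)) = ceil(13.1934) = 14 bits


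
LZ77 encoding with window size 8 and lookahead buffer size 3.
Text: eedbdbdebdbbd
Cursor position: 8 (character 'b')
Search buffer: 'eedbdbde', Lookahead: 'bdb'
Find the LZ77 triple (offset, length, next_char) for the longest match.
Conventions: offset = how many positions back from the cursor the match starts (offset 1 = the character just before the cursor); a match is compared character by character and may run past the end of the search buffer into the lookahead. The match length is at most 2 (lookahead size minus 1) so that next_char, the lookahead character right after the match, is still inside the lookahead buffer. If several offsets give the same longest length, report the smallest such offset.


Try each offset into the search buffer:
  offset=1 (pos 7, char 'e'): match length 0
  offset=2 (pos 6, char 'd'): match length 0
  offset=3 (pos 5, char 'b'): match length 2
  offset=4 (pos 4, char 'd'): match length 0
  offset=5 (pos 3, char 'b'): match length 2
  offset=6 (pos 2, char 'd'): match length 0
  offset=7 (pos 1, char 'e'): match length 0
  offset=8 (pos 0, char 'e'): match length 0
Longest match has length 2, found at offsets 3, 5; take the smallest, offset 3.
next_char = character at position 8 + 2 = 10 -> 'b'

Best match: offset=3, length=2 (matching 'bd' starting at position 5)
LZ77 triple: (3, 2, 'b')


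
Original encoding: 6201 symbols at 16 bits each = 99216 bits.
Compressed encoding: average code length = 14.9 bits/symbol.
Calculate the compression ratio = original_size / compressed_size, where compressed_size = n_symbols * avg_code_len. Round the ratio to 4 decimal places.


original_size = n_symbols * orig_bits = 6201 * 16 = 99216 bits
compressed_size = n_symbols * avg_code_len = 6201 * 14.9 = 92394.9 bits
ratio = original_size / compressed_size = 99216 / 92394.9 = 1.0738

Compression ratio = 1.0738


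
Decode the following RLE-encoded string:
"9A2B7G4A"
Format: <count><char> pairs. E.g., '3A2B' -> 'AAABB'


Expanding each <count><char> pair:
  9A -> 'AAAAAAAAA'
  2B -> 'BB'
  7G -> 'GGGGGGG'
  4A -> 'AAAA'

Decoded = AAAAAAAAABBGGGGGGGAAAA


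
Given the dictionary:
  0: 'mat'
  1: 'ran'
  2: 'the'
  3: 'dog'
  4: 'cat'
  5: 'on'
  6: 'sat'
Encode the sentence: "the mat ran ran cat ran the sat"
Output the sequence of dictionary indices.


Look up each word in the dictionary:
  'the' -> 2
  'mat' -> 0
  'ran' -> 1
  'ran' -> 1
  'cat' -> 4
  'ran' -> 1
  'the' -> 2
  'sat' -> 6

Encoded: [2, 0, 1, 1, 4, 1, 2, 6]


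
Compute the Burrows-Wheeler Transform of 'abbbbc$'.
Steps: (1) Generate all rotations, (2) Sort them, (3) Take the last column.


Rotations (sorted):
  0: $abbbbc -> last char: c
  1: abbbbc$ -> last char: $
  2: bbbbc$a -> last char: a
  3: bbbc$ab -> last char: b
  4: bbc$abb -> last char: b
  5: bc$abbb -> last char: b
  6: c$abbbb -> last char: b


BWT = c$abbbb


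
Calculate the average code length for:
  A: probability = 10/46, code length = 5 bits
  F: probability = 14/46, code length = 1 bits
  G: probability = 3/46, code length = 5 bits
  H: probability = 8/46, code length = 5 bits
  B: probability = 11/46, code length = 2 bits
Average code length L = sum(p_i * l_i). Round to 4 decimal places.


Weighted contributions p_i * l_i:
  A: (10/46) * 5 = 50/46
  F: (14/46) * 1 = 14/46
  G: (3/46) * 5 = 15/46
  H: (8/46) * 5 = 40/46
  B: (11/46) * 2 = 22/46
Sum = (50 + 14 + 15 + 40 + 22)/46 = 141/46

L = 141/46 = 3.0652 bits/symbol


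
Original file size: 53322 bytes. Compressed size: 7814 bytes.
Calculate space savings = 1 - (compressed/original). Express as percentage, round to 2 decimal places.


ratio = compressed/original = 7814/53322 = 0.146544
savings = 1 - ratio = 1 - 0.146544 = 0.853456
as a percentage: 0.853456 * 100 = 85.35%

Space savings = 1 - 7814/53322 = 85.35%


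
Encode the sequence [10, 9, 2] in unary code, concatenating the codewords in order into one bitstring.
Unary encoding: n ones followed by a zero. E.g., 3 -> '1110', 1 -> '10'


Encode each number as n ones followed by a terminating 0:
  10 -> 11111111110 (11 bits)
  9 -> 1111111110 (10 bits)
  2 -> 110 (3 bits)
Total length = 11 + 10 + 3 = 24 bits.

Unary([10, 9, 2]) = 111111111101111111110110 (24 bits)


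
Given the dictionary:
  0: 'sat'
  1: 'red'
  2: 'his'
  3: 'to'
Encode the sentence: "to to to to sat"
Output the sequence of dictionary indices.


Look up each word in the dictionary:
  'to' -> 3
  'to' -> 3
  'to' -> 3
  'to' -> 3
  'sat' -> 0

Encoded: [3, 3, 3, 3, 0]


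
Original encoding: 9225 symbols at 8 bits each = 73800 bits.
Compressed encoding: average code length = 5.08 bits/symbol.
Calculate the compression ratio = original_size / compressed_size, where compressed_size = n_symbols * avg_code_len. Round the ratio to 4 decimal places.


original_size = n_symbols * orig_bits = 9225 * 8 = 73800 bits
compressed_size = n_symbols * avg_code_len = 9225 * 5.08 = 46863.0 bits
ratio = original_size / compressed_size = 73800 / 46863.0 = 1.5748

Compression ratio = 1.5748


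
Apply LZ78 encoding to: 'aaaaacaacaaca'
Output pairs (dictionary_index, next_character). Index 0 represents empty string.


LZ78 encoding steps:
Dictionary: {0: ''}
Step 1: w='' (idx 0), next='a' -> output (0, 'a'), add 'a' as idx 1
Step 2: w='a' (idx 1), next='a' -> output (1, 'a'), add 'aa' as idx 2
Step 3: w='aa' (idx 2), next='c' -> output (2, 'c'), add 'aac' as idx 3
Step 4: w='aac' (idx 3), next='a' -> output (3, 'a'), add 'aaca' as idx 4
Step 5: w='a' (idx 1), next='c' -> output (1, 'c'), add 'ac' as idx 5
Step 6: w='a' (idx 1), end of input -> output (1, '')


Encoded: [(0, 'a'), (1, 'a'), (2, 'c'), (3, 'a'), (1, 'c'), (1, '')]


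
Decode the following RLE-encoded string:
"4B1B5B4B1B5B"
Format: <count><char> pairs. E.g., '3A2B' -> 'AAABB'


Expanding each <count><char> pair:
  4B -> 'BBBB'
  1B -> 'B'
  5B -> 'BBBBB'
  4B -> 'BBBB'
  1B -> 'B'
  5B -> 'BBBBB'

Decoded = BBBBBBBBBBBBBBBBBBBB


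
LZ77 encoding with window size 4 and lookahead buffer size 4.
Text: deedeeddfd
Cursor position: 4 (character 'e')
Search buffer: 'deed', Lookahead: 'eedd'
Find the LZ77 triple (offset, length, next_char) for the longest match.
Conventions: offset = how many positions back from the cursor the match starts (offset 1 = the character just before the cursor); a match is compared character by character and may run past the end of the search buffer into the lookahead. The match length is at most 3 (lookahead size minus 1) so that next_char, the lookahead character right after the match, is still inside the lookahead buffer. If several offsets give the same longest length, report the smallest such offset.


Try each offset into the search buffer:
  offset=1 (pos 3, char 'd'): match length 0
  offset=2 (pos 2, char 'e'): match length 1
  offset=3 (pos 1, char 'e'): match length 3
  offset=4 (pos 0, char 'd'): match length 0
Longest match has length 3 at offset 3.
next_char = character at position 4 + 3 = 7 -> 'd'

Best match: offset=3, length=3 (matching 'eed' starting at position 1)
LZ77 triple: (3, 3, 'd')


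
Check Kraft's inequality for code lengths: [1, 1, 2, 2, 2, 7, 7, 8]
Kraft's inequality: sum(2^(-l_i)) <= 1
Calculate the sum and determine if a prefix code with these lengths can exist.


Sum = 2^(-1) + 2^(-1) + 2^(-2) + 2^(-2) + 2^(-2) + 2^(-7) + 2^(-7) + 2^(-8)
    = 0.5 + 0.5 + 0.25 + 0.25 + 0.25 + 0.0078125 + 0.0078125 + 0.00390625
    = 453/256 = 1.76953125
Since 1.76953125 > 1, Kraft's inequality is NOT satisfied.
A prefix code with these lengths CANNOT exist.

Kraft sum = 1.76953125. Not satisfied.


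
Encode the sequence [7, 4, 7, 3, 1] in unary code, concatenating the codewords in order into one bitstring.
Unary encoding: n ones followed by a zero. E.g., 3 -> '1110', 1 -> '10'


Encode each number as n ones followed by a terminating 0:
  7 -> 11111110 (8 bits)
  4 -> 11110 (5 bits)
  7 -> 11111110 (8 bits)
  3 -> 1110 (4 bits)
  1 -> 10 (2 bits)
Total length = 8 + 5 + 8 + 4 + 2 = 27 bits.

Unary([7, 4, 7, 3, 1]) = 111111101111011111110111010 (27 bits)


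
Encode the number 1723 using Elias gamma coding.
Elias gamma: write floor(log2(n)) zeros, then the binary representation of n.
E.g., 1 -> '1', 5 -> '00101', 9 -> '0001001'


num_bits = floor(log2(1723)) + 1 = 11
leading_zeros = num_bits - 1 = 10
binary(1723) = 11010111011

Elias gamma(1723) = '0000000000' + '11010111011' = 000000000011010111011 (21 bits)


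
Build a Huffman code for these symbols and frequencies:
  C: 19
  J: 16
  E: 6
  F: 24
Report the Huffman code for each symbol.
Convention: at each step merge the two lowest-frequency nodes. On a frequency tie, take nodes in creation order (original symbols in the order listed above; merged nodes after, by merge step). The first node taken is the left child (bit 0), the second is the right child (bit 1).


Huffman tree construction:
Step 1: Merge E(6) + J(16) = 22
Step 2: Merge C(19) + (E+J)(22) = 41
Step 3: Merge F(24) + (C+(E+J))(41) = 65
Read each symbol's code off the tree from the root (left child = 0, right child = 1).

Codes:
  C: 10 (length 2)
  J: 111 (length 3)
  E: 110 (length 3)
  F: 0 (length 1)
Average code length: 128/65 = 1.9692 bits/symbol


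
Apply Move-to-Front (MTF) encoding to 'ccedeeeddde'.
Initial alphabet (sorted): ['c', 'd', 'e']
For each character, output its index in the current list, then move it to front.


MTF encoding:
'c': index 0 in ['c', 'd', 'e'] -> ['c', 'd', 'e']
'c': index 0 in ['c', 'd', 'e'] -> ['c', 'd', 'e']
'e': index 2 in ['c', 'd', 'e'] -> ['e', 'c', 'd']
'd': index 2 in ['e', 'c', 'd'] -> ['d', 'e', 'c']
'e': index 1 in ['d', 'e', 'c'] -> ['e', 'd', 'c']
'e': index 0 in ['e', 'd', 'c'] -> ['e', 'd', 'c']
'e': index 0 in ['e', 'd', 'c'] -> ['e', 'd', 'c']
'd': index 1 in ['e', 'd', 'c'] -> ['d', 'e', 'c']
'd': index 0 in ['d', 'e', 'c'] -> ['d', 'e', 'c']
'd': index 0 in ['d', 'e', 'c'] -> ['d', 'e', 'c']
'e': index 1 in ['d', 'e', 'c'] -> ['e', 'd', 'c']


Output: [0, 0, 2, 2, 1, 0, 0, 1, 0, 0, 1]


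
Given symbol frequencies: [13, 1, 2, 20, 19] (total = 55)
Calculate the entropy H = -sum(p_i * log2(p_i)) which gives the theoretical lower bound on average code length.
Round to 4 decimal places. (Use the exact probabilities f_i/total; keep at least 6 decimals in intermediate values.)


Per-symbol terms -p_i * log2(p_i) with p_i = f_i/55:
  p = 13/55 = 0.236364: log2(p) = -2.080920, -p*log2(p) = 0.491854
  p = 1/55 = 0.018182: log2(p) = -5.781360, -p*log2(p) = 0.105116
  p = 2/55 = 0.036364: log2(p) = -4.781360, -p*log2(p) = 0.173868
  p = 20/55 = 0.363636: log2(p) = -1.459432, -p*log2(p) = 0.530702
  p = 19/55 = 0.345455: log2(p) = -1.533432, -p*log2(p) = 0.529731
H = 0.491854 + 0.105116 + 0.173868 + 0.530702 + 0.529731 = 1.831271

H = 1.8313 bits/symbol


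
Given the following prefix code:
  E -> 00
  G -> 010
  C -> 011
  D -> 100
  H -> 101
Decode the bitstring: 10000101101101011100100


Decoding step by step:
Bits 100 -> D
Bits 00 -> E
Bits 101 -> H
Bits 101 -> H
Bits 101 -> H
Bits 011 -> C
Bits 100 -> D
Bits 100 -> D


Decoded message: DEHHHCDD


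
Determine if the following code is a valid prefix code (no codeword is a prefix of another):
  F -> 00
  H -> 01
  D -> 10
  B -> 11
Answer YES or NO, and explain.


Checking each pair (does one codeword prefix another?):
  F='00' vs H='01': no prefix
  F='00' vs D='10': no prefix
  F='00' vs B='11': no prefix
  H='01' vs F='00': no prefix
  H='01' vs D='10': no prefix
  H='01' vs B='11': no prefix
  D='10' vs F='00': no prefix
  D='10' vs H='01': no prefix
  D='10' vs B='11': no prefix
  B='11' vs F='00': no prefix
  B='11' vs H='01': no prefix
  B='11' vs D='10': no prefix
No violation found over all pairs.

YES -- this is a valid prefix code. No codeword is a prefix of any other codeword.


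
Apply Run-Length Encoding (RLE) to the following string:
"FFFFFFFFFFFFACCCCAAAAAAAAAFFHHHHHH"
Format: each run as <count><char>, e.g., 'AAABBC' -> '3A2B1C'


Scanning runs left to right:
  i=0: run of 'F' x 12 -> '12F'
  i=12: run of 'A' x 1 -> '1A'
  i=13: run of 'C' x 4 -> '4C'
  i=17: run of 'A' x 9 -> '9A'
  i=26: run of 'F' x 2 -> '2F'
  i=28: run of 'H' x 6 -> '6H'

RLE = 12F1A4C9A2F6H


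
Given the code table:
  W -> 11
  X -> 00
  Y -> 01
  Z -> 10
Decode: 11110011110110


Decoding:
11 -> W
11 -> W
00 -> X
11 -> W
11 -> W
01 -> Y
10 -> Z


Result: WWXWWYZ


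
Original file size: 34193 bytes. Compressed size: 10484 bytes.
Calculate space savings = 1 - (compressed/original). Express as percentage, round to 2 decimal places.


ratio = compressed/original = 10484/34193 = 0.306612
savings = 1 - ratio = 1 - 0.306612 = 0.693388
as a percentage: 0.693388 * 100 = 69.34%

Space savings = 1 - 10484/34193 = 69.34%
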